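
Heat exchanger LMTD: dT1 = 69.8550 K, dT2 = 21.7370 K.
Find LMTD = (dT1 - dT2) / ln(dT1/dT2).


dT1/dT2 = 3.2136
ln(dT1/dT2) = 1.1674
LMTD = 48.1180 / 1.1674 = 41.2179 K

41.2179 K


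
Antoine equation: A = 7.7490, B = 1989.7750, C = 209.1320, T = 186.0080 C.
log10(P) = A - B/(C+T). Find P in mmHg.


C+T = 395.1400
B/(C+T) = 5.0356
log10(P) = 7.7490 - 5.0356 = 2.7134
P = 10^2.7134 = 516.8681 mmHg

516.8681 mmHg


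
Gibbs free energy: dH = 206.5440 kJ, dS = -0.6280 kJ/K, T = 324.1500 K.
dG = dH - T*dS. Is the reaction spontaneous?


T*dS = 324.1500 * -0.6280 = -203.5662 kJ
dG = 206.5440 + 203.5662 = 410.1102 kJ (non-spontaneous)

dG = 410.1102 kJ, non-spontaneous


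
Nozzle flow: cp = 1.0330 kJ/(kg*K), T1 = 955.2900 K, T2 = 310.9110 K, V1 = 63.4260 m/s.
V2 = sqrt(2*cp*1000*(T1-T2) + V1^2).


dT = 644.3790 K
2*cp*1000*dT = 1331287.0140
V1^2 = 4022.8575
V2 = sqrt(1335309.8715) = 1155.5561 m/s

1155.5561 m/s


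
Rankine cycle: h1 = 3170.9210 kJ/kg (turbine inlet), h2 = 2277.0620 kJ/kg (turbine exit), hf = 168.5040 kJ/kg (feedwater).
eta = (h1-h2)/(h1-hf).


W = 893.8590 kJ/kg
Q_in = 3002.4170 kJ/kg
eta = 0.2977 = 29.7713%

eta = 29.7713%


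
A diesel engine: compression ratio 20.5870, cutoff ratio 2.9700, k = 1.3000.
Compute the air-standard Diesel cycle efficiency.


r^(k-1) = 2.4779
rc^k = 4.1170
eta = 0.5088 = 50.8806%

50.8806%


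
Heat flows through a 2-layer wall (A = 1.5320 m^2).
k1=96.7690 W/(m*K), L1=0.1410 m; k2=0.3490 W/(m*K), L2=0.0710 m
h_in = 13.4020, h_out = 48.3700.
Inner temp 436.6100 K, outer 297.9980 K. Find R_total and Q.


R_conv_in = 1/(13.4020*1.5320) = 0.0487
R_1 = 0.1410/(96.7690*1.5320) = 0.0010
R_2 = 0.0710/(0.3490*1.5320) = 0.1328
R_conv_out = 1/(48.3700*1.5320) = 0.0135
R_total = 0.1959 K/W
Q = 138.6120 / 0.1959 = 707.4086 W

R_total = 0.1959 K/W, Q = 707.4086 W


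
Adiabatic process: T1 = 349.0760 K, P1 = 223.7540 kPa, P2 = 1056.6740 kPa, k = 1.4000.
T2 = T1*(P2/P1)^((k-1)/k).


(k-1)/k = 0.2857
(P2/P1)^exp = 1.5582
T2 = 349.0760 * 1.5582 = 543.9263 K

543.9263 K


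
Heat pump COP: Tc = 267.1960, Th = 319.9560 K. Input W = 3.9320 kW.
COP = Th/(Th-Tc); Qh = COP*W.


COP = 319.9560 / 52.7600 = 6.0644
Qh = 6.0644 * 3.9320 = 23.8451 kW

COP = 6.0644, Qh = 23.8451 kW


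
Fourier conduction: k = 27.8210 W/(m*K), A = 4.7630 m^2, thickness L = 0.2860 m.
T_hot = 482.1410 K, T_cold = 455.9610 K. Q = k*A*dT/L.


dT = 26.1800 K
Q = 27.8210 * 4.7630 * 26.1800 / 0.2860 = 12129.8918 W

12129.8918 W


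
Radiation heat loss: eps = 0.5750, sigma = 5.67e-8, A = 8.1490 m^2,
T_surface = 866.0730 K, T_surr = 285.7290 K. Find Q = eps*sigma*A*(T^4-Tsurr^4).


T^4 = 5.6262e+11
Tsurr^4 = 6.6653e+09
Q = 0.5750 * 5.67e-8 * 8.1490 * 5.5596e+11 = 147705.7909 W

147705.7909 W


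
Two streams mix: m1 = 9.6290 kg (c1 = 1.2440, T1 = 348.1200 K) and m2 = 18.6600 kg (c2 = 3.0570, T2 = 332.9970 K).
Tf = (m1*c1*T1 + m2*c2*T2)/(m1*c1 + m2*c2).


num = 23165.3014
den = 69.0221
Tf = 335.6215 K

335.6215 K


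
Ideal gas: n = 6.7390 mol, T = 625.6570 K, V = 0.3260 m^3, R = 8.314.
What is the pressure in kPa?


P = nRT/V = 6.7390 * 8.314 * 625.6570 / 0.3260
= 35054.3392 / 0.3260 = 107528.6478 Pa = 107.5286 kPa

107.5286 kPa


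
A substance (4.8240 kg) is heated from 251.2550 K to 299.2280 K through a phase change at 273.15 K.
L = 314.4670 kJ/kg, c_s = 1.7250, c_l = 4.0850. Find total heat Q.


Q1 (sensible, solid) = 4.8240 * 1.7250 * 21.8950 = 182.1971 kJ
Q2 (latent) = 4.8240 * 314.4670 = 1516.9888 kJ
Q3 (sensible, liquid) = 4.8240 * 4.0850 * 26.0780 = 513.8941 kJ
Q_total = 2213.0800 kJ

2213.0800 kJ


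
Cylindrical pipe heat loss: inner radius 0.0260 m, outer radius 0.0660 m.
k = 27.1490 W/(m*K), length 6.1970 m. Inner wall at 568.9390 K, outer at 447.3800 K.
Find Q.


dT = 121.5590 K
ln(ro/ri) = 0.9316
Q = 2*pi*27.1490*6.1970*121.5590 / 0.9316 = 137940.6683 W

137940.6683 W


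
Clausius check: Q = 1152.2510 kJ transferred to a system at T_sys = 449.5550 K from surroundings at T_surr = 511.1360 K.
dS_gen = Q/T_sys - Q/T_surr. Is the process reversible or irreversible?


dS_sys = 1152.2510/449.5550 = 2.5631 kJ/K
dS_surr = -1152.2510/511.1360 = -2.2543 kJ/K
dS_gen = 2.5631 - 2.2543 = 0.3088 kJ/K (irreversible)

dS_gen = 0.3088 kJ/K, irreversible


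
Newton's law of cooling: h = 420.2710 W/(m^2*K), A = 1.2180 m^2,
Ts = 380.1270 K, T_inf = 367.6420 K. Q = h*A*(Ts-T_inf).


dT = 12.4850 K
Q = 420.2710 * 1.2180 * 12.4850 = 6390.9476 W

6390.9476 W


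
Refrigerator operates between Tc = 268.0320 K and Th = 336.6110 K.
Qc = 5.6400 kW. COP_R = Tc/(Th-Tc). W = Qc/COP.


COP = 268.0320 / 68.5790 = 3.9084
W = 5.6400 / 3.9084 = 1.4431 kW

COP = 3.9084, W = 1.4431 kW


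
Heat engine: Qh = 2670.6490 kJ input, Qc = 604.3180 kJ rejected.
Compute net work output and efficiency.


W = 2670.6490 - 604.3180 = 2066.3310 kJ
eta = 2066.3310 / 2670.6490 = 0.7737 = 77.3719%

W = 2066.3310 kJ, eta = 77.3719%


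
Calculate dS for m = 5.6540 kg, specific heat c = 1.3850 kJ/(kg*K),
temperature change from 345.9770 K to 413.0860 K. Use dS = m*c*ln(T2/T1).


T2/T1 = 1.1940
ln(T2/T1) = 0.1773
dS = 5.6540 * 1.3850 * 0.1773 = 1.3883 kJ/K

1.3883 kJ/K


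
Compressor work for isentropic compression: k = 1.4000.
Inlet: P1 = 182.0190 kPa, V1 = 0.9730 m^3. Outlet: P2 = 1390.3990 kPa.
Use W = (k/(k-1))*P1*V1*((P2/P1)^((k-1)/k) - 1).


(k-1)/k = 0.2857
(P2/P1)^exp = 1.7877
W = 3.5000 * 182.0190 * 0.9730 * (1.7877 - 1) = 488.2620 kJ

488.2620 kJ


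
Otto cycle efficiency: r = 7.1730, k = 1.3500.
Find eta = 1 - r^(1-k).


r^(k-1) = 1.9929
eta = 1 - 1/1.9929 = 0.4982 = 49.8230%

49.8230%


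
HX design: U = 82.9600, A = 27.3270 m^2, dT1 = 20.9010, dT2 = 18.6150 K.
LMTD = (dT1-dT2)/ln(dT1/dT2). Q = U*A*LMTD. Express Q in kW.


LMTD = 19.7359 K
Q = 82.9600 * 27.3270 * 19.7359 = 44742.3205 W = 44.7423 kW

44.7423 kW


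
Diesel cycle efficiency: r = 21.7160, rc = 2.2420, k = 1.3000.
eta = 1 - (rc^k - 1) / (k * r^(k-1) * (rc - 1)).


r^(k-1) = 2.5179
rc^k = 2.8564
eta = 0.5433 = 54.3350%

54.3350%


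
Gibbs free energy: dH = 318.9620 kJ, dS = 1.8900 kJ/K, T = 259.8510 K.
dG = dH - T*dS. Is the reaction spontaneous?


T*dS = 259.8510 * 1.8900 = 491.1184 kJ
dG = 318.9620 - 491.1184 = -172.1564 kJ (spontaneous)

dG = -172.1564 kJ, spontaneous


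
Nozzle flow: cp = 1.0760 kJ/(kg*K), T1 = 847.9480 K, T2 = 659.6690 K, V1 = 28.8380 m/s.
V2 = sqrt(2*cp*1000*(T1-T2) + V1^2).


dT = 188.2790 K
2*cp*1000*dT = 405176.4080
V1^2 = 831.6302
V2 = sqrt(406008.0382) = 637.1876 m/s

637.1876 m/s


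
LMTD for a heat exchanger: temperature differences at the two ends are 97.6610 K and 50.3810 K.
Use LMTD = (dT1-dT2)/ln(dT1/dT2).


dT1/dT2 = 1.9384
ln(dT1/dT2) = 0.6619
LMTD = 47.2800 / 0.6619 = 71.4320 K

71.4320 K


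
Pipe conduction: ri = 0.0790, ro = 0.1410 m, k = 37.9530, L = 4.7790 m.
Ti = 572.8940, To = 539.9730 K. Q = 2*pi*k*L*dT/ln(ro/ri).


dT = 32.9210 K
ln(ro/ri) = 0.5793
Q = 2*pi*37.9530*4.7790*32.9210 / 0.5793 = 64762.4806 W

64762.4806 W


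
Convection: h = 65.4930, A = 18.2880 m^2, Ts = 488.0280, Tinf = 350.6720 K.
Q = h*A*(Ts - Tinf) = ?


dT = 137.3560 K
Q = 65.4930 * 18.2880 * 137.3560 = 164516.2238 W

164516.2238 W


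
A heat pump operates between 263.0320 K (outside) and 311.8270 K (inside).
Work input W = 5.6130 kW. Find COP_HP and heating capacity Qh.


COP = 311.8270 / 48.7950 = 6.3906
Qh = 6.3906 * 5.6130 = 35.8702 kW

COP = 6.3906, Qh = 35.8702 kW


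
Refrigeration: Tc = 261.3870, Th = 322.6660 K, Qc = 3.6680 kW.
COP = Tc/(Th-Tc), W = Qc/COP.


COP = 261.3870 / 61.2790 = 4.2655
W = 3.6680 / 4.2655 = 0.8599 kW

COP = 4.2655, W = 0.8599 kW


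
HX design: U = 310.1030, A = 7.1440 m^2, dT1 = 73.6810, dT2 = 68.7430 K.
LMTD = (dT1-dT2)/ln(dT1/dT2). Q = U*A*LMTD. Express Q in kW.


LMTD = 71.1835 K
Q = 310.1030 * 7.1440 * 71.1835 = 157698.1092 W = 157.6981 kW

157.6981 kW


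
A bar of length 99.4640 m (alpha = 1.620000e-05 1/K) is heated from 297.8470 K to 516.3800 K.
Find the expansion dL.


dT = 218.5330 K
dL = 1.620000e-05 * 99.4640 * 218.5330 = 0.352126 m
L_final = 99.816126 m

dL = 0.352126 m


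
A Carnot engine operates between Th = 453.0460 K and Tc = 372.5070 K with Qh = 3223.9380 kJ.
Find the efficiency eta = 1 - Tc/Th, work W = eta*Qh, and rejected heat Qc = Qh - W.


eta = 1 - 372.5070/453.0460 = 0.1778
W = 0.1778 * 3223.9380 = 573.1267 kJ
Qc = 3223.9380 - 573.1267 = 2650.8113 kJ

eta = 17.7772%, W = 573.1267 kJ, Qc = 2650.8113 kJ


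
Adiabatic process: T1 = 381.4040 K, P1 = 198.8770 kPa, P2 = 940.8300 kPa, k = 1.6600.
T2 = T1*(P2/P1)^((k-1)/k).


(k-1)/k = 0.3976
(P2/P1)^exp = 1.8550
T2 = 381.4040 * 1.8550 = 707.5051 K

707.5051 K


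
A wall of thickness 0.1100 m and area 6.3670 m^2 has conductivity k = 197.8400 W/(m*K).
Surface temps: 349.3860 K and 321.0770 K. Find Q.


dT = 28.3090 K
Q = 197.8400 * 6.3670 * 28.3090 / 0.1100 = 324175.9532 W

324175.9532 W


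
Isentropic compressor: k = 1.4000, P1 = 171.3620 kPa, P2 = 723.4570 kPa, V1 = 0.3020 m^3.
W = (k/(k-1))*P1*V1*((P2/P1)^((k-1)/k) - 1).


(k-1)/k = 0.2857
(P2/P1)^exp = 1.5091
W = 3.5000 * 171.3620 * 0.3020 * (1.5091 - 1) = 92.2104 kJ

92.2104 kJ


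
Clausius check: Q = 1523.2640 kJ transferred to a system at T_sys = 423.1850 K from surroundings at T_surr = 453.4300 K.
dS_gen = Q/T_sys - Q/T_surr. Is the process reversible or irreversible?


dS_sys = 1523.2640/423.1850 = 3.5995 kJ/K
dS_surr = -1523.2640/453.4300 = -3.3594 kJ/K
dS_gen = 3.5995 - 3.3594 = 0.2401 kJ/K (irreversible)

dS_gen = 0.2401 kJ/K, irreversible


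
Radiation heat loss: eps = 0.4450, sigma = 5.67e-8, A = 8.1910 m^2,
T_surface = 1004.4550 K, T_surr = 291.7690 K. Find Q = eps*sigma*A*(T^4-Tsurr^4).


T^4 = 1.0179e+12
Tsurr^4 = 7.2470e+09
Q = 0.4450 * 5.67e-8 * 8.1910 * 1.0107e+12 = 208881.0411 W

208881.0411 W


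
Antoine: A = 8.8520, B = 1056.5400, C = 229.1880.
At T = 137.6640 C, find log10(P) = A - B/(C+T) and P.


C+T = 366.8520
B/(C+T) = 2.8800
log10(P) = 8.8520 - 2.8800 = 5.9720
P = 10^5.9720 = 937525.2871 mmHg

937525.2871 mmHg


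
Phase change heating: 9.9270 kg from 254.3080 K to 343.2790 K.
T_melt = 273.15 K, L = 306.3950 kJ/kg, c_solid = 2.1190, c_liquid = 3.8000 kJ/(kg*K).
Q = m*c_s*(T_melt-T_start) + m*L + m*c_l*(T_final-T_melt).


Q1 (sensible, solid) = 9.9270 * 2.1190 * 18.8420 = 396.3474 kJ
Q2 (latent) = 9.9270 * 306.3950 = 3041.5832 kJ
Q3 (sensible, liquid) = 9.9270 * 3.8000 * 70.1290 = 2645.4482 kJ
Q_total = 6083.3787 kJ

6083.3787 kJ


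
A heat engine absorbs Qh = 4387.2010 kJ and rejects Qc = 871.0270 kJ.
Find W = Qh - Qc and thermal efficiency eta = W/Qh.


W = 4387.2010 - 871.0270 = 3516.1740 kJ
eta = 3516.1740 / 4387.2010 = 0.8015 = 80.1462%

W = 3516.1740 kJ, eta = 80.1462%


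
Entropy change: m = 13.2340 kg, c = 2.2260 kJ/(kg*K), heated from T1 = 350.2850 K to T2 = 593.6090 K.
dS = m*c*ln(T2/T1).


T2/T1 = 1.6946
ln(T2/T1) = 0.5275
dS = 13.2340 * 2.2260 * 0.5275 = 15.5388 kJ/K

15.5388 kJ/K


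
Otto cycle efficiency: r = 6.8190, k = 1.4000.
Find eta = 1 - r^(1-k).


r^(k-1) = 2.1552
eta = 1 - 1/2.1552 = 0.5360 = 53.6007%

53.6007%


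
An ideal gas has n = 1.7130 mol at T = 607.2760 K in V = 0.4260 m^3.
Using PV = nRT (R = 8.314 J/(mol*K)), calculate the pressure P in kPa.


P = nRT/V = 1.7130 * 8.314 * 607.2760 / 0.4260
= 8648.7531 / 0.4260 = 20302.2374 Pa = 20.3022 kPa

20.3022 kPa


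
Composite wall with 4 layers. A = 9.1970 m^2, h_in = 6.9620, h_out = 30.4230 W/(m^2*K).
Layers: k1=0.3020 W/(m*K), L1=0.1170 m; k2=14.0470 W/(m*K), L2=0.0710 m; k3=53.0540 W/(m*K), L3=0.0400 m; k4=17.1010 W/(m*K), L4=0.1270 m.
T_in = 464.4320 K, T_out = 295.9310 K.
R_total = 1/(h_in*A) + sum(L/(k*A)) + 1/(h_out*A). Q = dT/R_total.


R_conv_in = 1/(6.9620*9.1970) = 0.0156
R_1 = 0.1170/(0.3020*9.1970) = 0.0421
R_2 = 0.0710/(14.0470*9.1970) = 0.0005
R_3 = 0.0400/(53.0540*9.1970) = 8.1978e-05
R_4 = 0.1270/(17.1010*9.1970) = 0.0008
R_conv_out = 1/(30.4230*9.1970) = 0.0036
R_total = 0.0628 K/W
Q = 168.5010 / 0.0628 = 2685.0558 W

R_total = 0.0628 K/W, Q = 2685.0558 W


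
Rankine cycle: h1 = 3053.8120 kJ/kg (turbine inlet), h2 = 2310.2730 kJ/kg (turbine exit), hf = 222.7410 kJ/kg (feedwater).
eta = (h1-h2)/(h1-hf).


W = 743.5390 kJ/kg
Q_in = 2831.0710 kJ/kg
eta = 0.2626 = 26.2635%

eta = 26.2635%


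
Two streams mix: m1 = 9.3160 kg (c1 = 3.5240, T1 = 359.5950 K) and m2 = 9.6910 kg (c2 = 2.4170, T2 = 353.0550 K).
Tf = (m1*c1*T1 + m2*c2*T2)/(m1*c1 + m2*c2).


num = 20075.0134
den = 56.2527
Tf = 356.8718 K

356.8718 K


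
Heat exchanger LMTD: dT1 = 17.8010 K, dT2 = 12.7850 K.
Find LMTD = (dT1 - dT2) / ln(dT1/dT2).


dT1/dT2 = 1.3923
ln(dT1/dT2) = 0.3310
LMTD = 5.0160 / 0.3310 = 15.1549 K

15.1549 K


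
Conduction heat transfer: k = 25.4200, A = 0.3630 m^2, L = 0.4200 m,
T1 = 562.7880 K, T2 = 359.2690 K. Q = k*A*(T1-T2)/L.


dT = 203.5190 K
Q = 25.4200 * 0.3630 * 203.5190 / 0.4200 = 4471.3415 W

4471.3415 W


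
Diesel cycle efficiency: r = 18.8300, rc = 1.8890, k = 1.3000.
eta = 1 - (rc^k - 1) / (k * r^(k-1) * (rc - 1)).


r^(k-1) = 2.4124
rc^k = 2.2861
eta = 0.5387 = 53.8698%

53.8698%


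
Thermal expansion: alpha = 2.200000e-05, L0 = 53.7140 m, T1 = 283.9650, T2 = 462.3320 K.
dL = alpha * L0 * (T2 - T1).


dT = 178.3670 K
dL = 2.200000e-05 * 53.7140 * 178.3670 = 0.210778 m
L_final = 53.924778 m

dL = 0.210778 m


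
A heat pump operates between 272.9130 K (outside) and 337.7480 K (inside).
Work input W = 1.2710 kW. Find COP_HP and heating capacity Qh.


COP = 337.7480 / 64.8350 = 5.2093
Qh = 5.2093 * 1.2710 = 6.6211 kW

COP = 5.2093, Qh = 6.6211 kW


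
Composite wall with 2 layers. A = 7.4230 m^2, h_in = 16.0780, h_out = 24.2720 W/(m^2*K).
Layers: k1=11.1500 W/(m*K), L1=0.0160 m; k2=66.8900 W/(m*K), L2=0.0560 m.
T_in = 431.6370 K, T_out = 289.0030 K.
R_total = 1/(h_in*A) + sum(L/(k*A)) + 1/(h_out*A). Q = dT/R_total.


R_conv_in = 1/(16.0780*7.4230) = 0.0084
R_1 = 0.0160/(11.1500*7.4230) = 0.0002
R_2 = 0.0560/(66.8900*7.4230) = 0.0001
R_conv_out = 1/(24.2720*7.4230) = 0.0056
R_total = 0.0142 K/W
Q = 142.6340 / 0.0142 = 10019.7332 W

R_total = 0.0142 K/W, Q = 10019.7332 W


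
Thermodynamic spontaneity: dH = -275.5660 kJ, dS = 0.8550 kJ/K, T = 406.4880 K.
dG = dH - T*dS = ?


T*dS = 406.4880 * 0.8550 = 347.5472 kJ
dG = -275.5660 - 347.5472 = -623.1132 kJ (spontaneous)

dG = -623.1132 kJ, spontaneous


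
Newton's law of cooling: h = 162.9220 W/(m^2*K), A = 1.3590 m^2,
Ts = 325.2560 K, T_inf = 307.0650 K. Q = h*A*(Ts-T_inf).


dT = 18.1910 K
Q = 162.9220 * 1.3590 * 18.1910 = 4027.6875 W

4027.6875 W


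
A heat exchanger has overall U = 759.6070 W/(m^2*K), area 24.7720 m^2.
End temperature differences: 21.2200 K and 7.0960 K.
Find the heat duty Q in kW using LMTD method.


LMTD = 12.8938 K
Q = 759.6070 * 24.7720 * 12.8938 = 242621.8401 W = 242.6218 kW

242.6218 kW


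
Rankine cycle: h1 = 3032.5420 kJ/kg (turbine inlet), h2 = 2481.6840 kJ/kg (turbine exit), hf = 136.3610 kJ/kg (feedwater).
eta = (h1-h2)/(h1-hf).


W = 550.8580 kJ/kg
Q_in = 2896.1810 kJ/kg
eta = 0.1902 = 19.0202%

eta = 19.0202%


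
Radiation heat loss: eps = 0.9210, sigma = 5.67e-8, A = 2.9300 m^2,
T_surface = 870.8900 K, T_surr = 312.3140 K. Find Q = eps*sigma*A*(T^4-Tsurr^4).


T^4 = 5.7525e+11
Tsurr^4 = 9.5141e+09
Q = 0.9210 * 5.67e-8 * 2.9300 * 5.6573e+11 = 86560.6702 W

86560.6702 W


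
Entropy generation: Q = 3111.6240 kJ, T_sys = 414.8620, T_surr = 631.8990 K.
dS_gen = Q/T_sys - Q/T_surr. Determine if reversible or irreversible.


dS_sys = 3111.6240/414.8620 = 7.5004 kJ/K
dS_surr = -3111.6240/631.8990 = -4.9242 kJ/K
dS_gen = 7.5004 - 4.9242 = 2.5761 kJ/K (irreversible)

dS_gen = 2.5761 kJ/K, irreversible


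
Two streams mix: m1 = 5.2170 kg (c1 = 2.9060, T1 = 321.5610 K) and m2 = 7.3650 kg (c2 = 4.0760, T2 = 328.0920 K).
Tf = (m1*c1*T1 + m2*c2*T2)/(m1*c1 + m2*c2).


num = 14724.2949
den = 45.1803
Tf = 325.9005 K

325.9005 K


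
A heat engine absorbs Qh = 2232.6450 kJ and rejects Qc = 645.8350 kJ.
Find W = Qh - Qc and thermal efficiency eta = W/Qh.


W = 2232.6450 - 645.8350 = 1586.8100 kJ
eta = 1586.8100 / 2232.6450 = 0.7107 = 71.0731%

W = 1586.8100 kJ, eta = 71.0731%


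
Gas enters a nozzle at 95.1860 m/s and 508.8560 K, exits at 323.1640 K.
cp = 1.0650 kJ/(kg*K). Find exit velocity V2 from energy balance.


dT = 185.6920 K
2*cp*1000*dT = 395523.9600
V1^2 = 9060.3746
V2 = sqrt(404584.3346) = 636.0694 m/s

636.0694 m/s


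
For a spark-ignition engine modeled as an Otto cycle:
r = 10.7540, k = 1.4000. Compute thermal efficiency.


r^(k-1) = 2.5860
eta = 1 - 1/2.5860 = 0.6133 = 61.3302%

61.3302%


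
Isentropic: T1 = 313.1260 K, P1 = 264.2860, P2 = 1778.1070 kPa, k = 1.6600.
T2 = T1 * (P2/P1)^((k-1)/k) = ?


(k-1)/k = 0.3976
(P2/P1)^exp = 2.1338
T2 = 313.1260 * 2.1338 = 668.1558 K

668.1558 K


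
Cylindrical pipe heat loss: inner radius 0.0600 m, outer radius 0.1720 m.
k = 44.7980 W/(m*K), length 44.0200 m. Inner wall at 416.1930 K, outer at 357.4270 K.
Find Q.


dT = 58.7660 K
ln(ro/ri) = 1.0531
Q = 2*pi*44.7980*44.0200*58.7660 / 1.0531 = 691392.1844 W

691392.1844 W


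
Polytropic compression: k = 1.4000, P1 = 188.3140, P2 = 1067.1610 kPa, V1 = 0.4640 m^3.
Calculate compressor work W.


(k-1)/k = 0.2857
(P2/P1)^exp = 1.6415
W = 3.5000 * 188.3140 * 0.4640 * (1.6415 - 1) = 196.1862 kJ

196.1862 kJ


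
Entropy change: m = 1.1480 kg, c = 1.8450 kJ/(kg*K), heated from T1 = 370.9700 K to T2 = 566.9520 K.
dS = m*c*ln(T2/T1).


T2/T1 = 1.5283
ln(T2/T1) = 0.4242
dS = 1.1480 * 1.8450 * 0.4242 = 0.8984 kJ/K

0.8984 kJ/K


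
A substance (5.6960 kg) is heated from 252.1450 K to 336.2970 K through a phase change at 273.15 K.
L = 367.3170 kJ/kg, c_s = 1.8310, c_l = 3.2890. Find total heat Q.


Q1 (sensible, solid) = 5.6960 * 1.8310 * 21.0050 = 219.0690 kJ
Q2 (latent) = 5.6960 * 367.3170 = 2092.2376 kJ
Q3 (sensible, liquid) = 5.6960 * 3.2890 * 63.1470 = 1183.0050 kJ
Q_total = 3494.3117 kJ

3494.3117 kJ


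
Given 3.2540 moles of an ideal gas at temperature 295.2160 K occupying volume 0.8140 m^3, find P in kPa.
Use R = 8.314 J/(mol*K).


P = nRT/V = 3.2540 * 8.314 * 295.2160 / 0.8140
= 7986.7016 / 0.8140 = 9811.6728 Pa = 9.8117 kPa

9.8117 kPa


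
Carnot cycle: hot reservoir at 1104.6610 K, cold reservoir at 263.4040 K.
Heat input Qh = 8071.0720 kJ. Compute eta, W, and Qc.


eta = 1 - 263.4040/1104.6610 = 0.7616
W = 0.7616 * 8071.0720 = 6146.5425 kJ
Qc = 8071.0720 - 6146.5425 = 1924.5295 kJ

eta = 76.1552%, W = 6146.5425 kJ, Qc = 1924.5295 kJ


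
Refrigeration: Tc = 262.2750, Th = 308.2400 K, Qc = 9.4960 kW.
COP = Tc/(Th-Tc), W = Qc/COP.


COP = 262.2750 / 45.9650 = 5.7060
W = 9.4960 / 5.7060 = 1.6642 kW

COP = 5.7060, W = 1.6642 kW


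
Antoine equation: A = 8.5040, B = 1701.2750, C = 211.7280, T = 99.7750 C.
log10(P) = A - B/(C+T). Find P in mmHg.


C+T = 311.5030
B/(C+T) = 5.4615
log10(P) = 8.5040 - 5.4615 = 3.0425
P = 10^3.0425 = 1102.7971 mmHg

1102.7971 mmHg


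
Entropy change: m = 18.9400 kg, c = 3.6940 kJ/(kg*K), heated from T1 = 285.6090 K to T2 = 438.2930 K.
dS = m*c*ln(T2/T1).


T2/T1 = 1.5346
ln(T2/T1) = 0.4283
dS = 18.9400 * 3.6940 * 0.4283 = 29.9632 kJ/K

29.9632 kJ/K


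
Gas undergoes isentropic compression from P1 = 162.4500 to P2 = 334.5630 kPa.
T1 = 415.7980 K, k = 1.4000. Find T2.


(k-1)/k = 0.2857
(P2/P1)^exp = 1.2293
T2 = 415.7980 * 1.2293 = 511.1256 K

511.1256 K


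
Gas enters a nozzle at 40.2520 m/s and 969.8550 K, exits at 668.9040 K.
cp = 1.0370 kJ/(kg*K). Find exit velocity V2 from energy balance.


dT = 300.9510 K
2*cp*1000*dT = 624172.3740
V1^2 = 1620.2235
V2 = sqrt(625792.5975) = 791.0705 m/s

791.0705 m/s


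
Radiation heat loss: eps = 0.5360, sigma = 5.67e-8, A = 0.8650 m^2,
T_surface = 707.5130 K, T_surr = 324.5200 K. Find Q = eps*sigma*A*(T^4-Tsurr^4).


T^4 = 2.5057e+11
Tsurr^4 = 1.1091e+10
Q = 0.5360 * 5.67e-8 * 0.8650 * 2.3948e+11 = 6295.6509 W

6295.6509 W


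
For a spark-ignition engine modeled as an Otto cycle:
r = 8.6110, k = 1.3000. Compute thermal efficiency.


r^(k-1) = 1.9077
eta = 1 - 1/1.9077 = 0.4758 = 47.5816%

47.5816%


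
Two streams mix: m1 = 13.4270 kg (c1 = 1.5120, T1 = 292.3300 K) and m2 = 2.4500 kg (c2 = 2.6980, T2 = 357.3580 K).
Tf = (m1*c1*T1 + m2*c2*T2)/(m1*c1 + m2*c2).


num = 8296.9459
den = 26.9117
Tf = 308.3023 K

308.3023 K


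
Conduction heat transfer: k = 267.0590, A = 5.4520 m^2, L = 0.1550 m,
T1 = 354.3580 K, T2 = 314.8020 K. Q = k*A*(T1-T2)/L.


dT = 39.5560 K
Q = 267.0590 * 5.4520 * 39.5560 / 0.1550 = 371572.6465 W

371572.6465 W


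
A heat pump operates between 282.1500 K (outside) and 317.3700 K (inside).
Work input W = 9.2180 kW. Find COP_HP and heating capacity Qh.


COP = 317.3700 / 35.2200 = 9.0111
Qh = 9.0111 * 9.2180 = 83.0641 kW

COP = 9.0111, Qh = 83.0641 kW


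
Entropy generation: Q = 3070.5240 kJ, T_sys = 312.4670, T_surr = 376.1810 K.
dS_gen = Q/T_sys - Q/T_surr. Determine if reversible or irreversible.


dS_sys = 3070.5240/312.4670 = 9.8267 kJ/K
dS_surr = -3070.5240/376.1810 = -8.1624 kJ/K
dS_gen = 9.8267 - 8.1624 = 1.6644 kJ/K (irreversible)

dS_gen = 1.6644 kJ/K, irreversible


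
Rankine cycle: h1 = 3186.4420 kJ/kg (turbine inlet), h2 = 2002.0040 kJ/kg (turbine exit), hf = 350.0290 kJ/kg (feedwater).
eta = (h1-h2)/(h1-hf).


W = 1184.4380 kJ/kg
Q_in = 2836.4130 kJ/kg
eta = 0.4176 = 41.7583%

eta = 41.7583%


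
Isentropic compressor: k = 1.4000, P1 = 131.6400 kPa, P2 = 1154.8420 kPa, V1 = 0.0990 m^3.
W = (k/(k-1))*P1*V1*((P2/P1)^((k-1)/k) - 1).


(k-1)/k = 0.2857
(P2/P1)^exp = 1.8598
W = 3.5000 * 131.6400 * 0.0990 * (1.8598 - 1) = 39.2184 kJ

39.2184 kJ


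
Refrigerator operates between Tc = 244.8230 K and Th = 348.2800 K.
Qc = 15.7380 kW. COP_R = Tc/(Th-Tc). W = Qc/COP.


COP = 244.8230 / 103.4570 = 2.3664
W = 15.7380 / 2.3664 = 6.6505 kW

COP = 2.3664, W = 6.6505 kW


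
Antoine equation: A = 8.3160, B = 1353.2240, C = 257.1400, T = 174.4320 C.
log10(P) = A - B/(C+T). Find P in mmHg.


C+T = 431.5720
B/(C+T) = 3.1356
log10(P) = 8.3160 - 3.1356 = 5.1804
P = 10^5.1804 = 151506.2331 mmHg

151506.2331 mmHg


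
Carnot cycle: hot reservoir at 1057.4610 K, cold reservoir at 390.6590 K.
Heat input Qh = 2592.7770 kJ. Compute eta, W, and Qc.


eta = 1 - 390.6590/1057.4610 = 0.6306
W = 0.6306 * 2592.7770 = 1634.9245 kJ
Qc = 2592.7770 - 1634.9245 = 957.8525 kJ

eta = 63.0569%, W = 1634.9245 kJ, Qc = 957.8525 kJ


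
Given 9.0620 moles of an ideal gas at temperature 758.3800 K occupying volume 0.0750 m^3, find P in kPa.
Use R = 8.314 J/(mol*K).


P = nRT/V = 9.0620 * 8.314 * 758.3800 / 0.0750
= 57137.4625 / 0.0750 = 761832.8334 Pa = 761.8328 kPa

761.8328 kPa


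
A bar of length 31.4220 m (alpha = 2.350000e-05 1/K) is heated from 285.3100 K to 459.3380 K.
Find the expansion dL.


dT = 174.0280 K
dL = 2.350000e-05 * 31.4220 * 174.0280 = 0.128505 m
L_final = 31.550505 m

dL = 0.128505 m


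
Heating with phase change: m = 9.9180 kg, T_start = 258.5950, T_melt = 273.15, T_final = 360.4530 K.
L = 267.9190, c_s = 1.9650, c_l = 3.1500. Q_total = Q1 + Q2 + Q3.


Q1 (sensible, solid) = 9.9180 * 1.9650 * 14.5550 = 283.6605 kJ
Q2 (latent) = 9.9180 * 267.9190 = 2657.2206 kJ
Q3 (sensible, liquid) = 9.9180 * 3.1500 * 87.3030 = 2727.4941 kJ
Q_total = 5668.3753 kJ

5668.3753 kJ


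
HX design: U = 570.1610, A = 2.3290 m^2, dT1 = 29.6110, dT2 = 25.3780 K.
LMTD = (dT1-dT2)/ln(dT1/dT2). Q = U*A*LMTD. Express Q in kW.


LMTD = 27.4401 K
Q = 570.1610 * 2.3290 * 27.4401 = 36437.8521 W = 36.4379 kW

36.4379 kW


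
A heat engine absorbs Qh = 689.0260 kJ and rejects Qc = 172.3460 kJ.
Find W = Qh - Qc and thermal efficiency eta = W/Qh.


W = 689.0260 - 172.3460 = 516.6800 kJ
eta = 516.6800 / 689.0260 = 0.7499 = 74.9870%

W = 516.6800 kJ, eta = 74.9870%


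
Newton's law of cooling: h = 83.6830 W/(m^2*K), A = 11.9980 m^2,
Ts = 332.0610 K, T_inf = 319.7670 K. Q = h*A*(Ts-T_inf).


dT = 12.2940 K
Q = 83.6830 * 11.9980 * 12.2940 = 12343.5280 W

12343.5280 W


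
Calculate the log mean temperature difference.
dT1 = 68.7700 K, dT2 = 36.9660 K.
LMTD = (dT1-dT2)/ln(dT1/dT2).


dT1/dT2 = 1.8604
ln(dT1/dT2) = 0.6208
LMTD = 31.8040 / 0.6208 = 51.2332 K

51.2332 K


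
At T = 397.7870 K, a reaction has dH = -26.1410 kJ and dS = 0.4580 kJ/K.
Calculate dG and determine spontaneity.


T*dS = 397.7870 * 0.4580 = 182.1864 kJ
dG = -26.1410 - 182.1864 = -208.3274 kJ (spontaneous)

dG = -208.3274 kJ, spontaneous


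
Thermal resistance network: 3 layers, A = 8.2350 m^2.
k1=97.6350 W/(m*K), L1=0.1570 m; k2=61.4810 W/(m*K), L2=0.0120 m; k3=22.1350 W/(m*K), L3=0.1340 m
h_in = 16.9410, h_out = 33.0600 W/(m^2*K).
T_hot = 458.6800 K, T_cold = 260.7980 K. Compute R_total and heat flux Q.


R_conv_in = 1/(16.9410*8.2350) = 0.0072
R_1 = 0.1570/(97.6350*8.2350) = 0.0002
R_2 = 0.0120/(61.4810*8.2350) = 2.3702e-05
R_3 = 0.1340/(22.1350*8.2350) = 0.0007
R_conv_out = 1/(33.0600*8.2350) = 0.0037
R_total = 0.0118 K/W
Q = 197.8820 / 0.0118 = 16776.4978 W

R_total = 0.0118 K/W, Q = 16776.4978 W


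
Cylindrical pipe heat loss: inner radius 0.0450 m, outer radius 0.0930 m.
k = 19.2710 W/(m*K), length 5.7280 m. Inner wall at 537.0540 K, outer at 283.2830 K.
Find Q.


dT = 253.7710 K
ln(ro/ri) = 0.7259
Q = 2*pi*19.2710*5.7280*253.7710 / 0.7259 = 242454.4646 W

242454.4646 W


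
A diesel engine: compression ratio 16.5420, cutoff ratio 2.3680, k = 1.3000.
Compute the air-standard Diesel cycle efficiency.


r^(k-1) = 2.3205
rc^k = 3.0669
eta = 0.4991 = 49.9149%

49.9149%


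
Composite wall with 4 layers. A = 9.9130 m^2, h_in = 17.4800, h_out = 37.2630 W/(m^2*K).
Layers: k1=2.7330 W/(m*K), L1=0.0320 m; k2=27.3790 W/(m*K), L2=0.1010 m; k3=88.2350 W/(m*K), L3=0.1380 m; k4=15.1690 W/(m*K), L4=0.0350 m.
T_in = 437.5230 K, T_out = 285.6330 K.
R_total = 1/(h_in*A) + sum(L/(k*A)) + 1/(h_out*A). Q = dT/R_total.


R_conv_in = 1/(17.4800*9.9130) = 0.0058
R_1 = 0.0320/(2.7330*9.9130) = 0.0012
R_2 = 0.1010/(27.3790*9.9130) = 0.0004
R_3 = 0.1380/(88.2350*9.9130) = 0.0002
R_4 = 0.0350/(15.1690*9.9130) = 0.0002
R_conv_out = 1/(37.2630*9.9130) = 0.0027
R_total = 0.0104 K/W
Q = 151.8900 / 0.0104 = 14573.9400 W

R_total = 0.0104 K/W, Q = 14573.9400 W


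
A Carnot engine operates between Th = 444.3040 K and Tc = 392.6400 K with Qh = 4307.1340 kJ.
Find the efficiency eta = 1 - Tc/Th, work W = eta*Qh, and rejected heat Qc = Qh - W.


eta = 1 - 392.6400/444.3040 = 0.1163
W = 0.1163 * 4307.1340 = 500.8367 kJ
Qc = 4307.1340 - 500.8367 = 3806.2973 kJ

eta = 11.6281%, W = 500.8367 kJ, Qc = 3806.2973 kJ


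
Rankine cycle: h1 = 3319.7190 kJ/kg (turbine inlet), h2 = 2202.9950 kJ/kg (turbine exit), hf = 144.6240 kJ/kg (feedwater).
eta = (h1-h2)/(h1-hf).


W = 1116.7240 kJ/kg
Q_in = 3175.0950 kJ/kg
eta = 0.3517 = 35.1714%

eta = 35.1714%


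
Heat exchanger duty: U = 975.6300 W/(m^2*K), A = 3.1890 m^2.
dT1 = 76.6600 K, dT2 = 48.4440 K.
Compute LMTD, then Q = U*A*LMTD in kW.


LMTD = 61.4766 K
Q = 975.6300 * 3.1890 * 61.4766 = 191271.0882 W = 191.2711 kW

191.2711 kW


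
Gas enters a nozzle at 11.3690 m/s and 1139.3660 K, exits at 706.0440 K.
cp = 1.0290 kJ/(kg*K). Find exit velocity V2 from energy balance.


dT = 433.3220 K
2*cp*1000*dT = 891776.6760
V1^2 = 129.2542
V2 = sqrt(891905.9302) = 944.4077 m/s

944.4077 m/s


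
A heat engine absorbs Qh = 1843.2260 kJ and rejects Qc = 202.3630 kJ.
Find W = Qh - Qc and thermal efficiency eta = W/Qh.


W = 1843.2260 - 202.3630 = 1640.8630 kJ
eta = 1640.8630 / 1843.2260 = 0.8902 = 89.0213%

W = 1640.8630 kJ, eta = 89.0213%


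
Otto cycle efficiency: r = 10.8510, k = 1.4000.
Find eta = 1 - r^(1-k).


r^(k-1) = 2.5953
eta = 1 - 1/2.5953 = 0.6147 = 61.4688%

61.4688%


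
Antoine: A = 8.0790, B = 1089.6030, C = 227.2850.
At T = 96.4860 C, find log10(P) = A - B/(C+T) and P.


C+T = 323.7710
B/(C+T) = 3.3654
log10(P) = 8.0790 - 3.3654 = 4.7136
P = 10^4.7136 = 51718.8883 mmHg

51718.8883 mmHg


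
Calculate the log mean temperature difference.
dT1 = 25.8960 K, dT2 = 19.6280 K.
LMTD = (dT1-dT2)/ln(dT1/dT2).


dT1/dT2 = 1.3193
ln(dT1/dT2) = 0.2771
LMTD = 6.2680 / 0.2771 = 22.6174 K

22.6174 K


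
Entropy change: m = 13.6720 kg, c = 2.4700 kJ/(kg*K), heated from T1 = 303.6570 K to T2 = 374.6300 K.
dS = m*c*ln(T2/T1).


T2/T1 = 1.2337
ln(T2/T1) = 0.2100
dS = 13.6720 * 2.4700 * 0.2100 = 7.0930 kJ/K

7.0930 kJ/K


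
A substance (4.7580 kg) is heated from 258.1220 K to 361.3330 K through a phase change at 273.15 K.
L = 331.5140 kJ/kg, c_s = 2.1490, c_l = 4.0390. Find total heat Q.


Q1 (sensible, solid) = 4.7580 * 2.1490 * 15.0280 = 153.6604 kJ
Q2 (latent) = 4.7580 * 331.5140 = 1577.3436 kJ
Q3 (sensible, liquid) = 4.7580 * 4.0390 * 88.1830 = 1694.6623 kJ
Q_total = 3425.6663 kJ

3425.6663 kJ


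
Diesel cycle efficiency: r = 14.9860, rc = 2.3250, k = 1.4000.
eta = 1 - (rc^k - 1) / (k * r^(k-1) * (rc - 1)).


r^(k-1) = 2.9531
rc^k = 3.2583
eta = 0.5877 = 58.7746%

58.7746%


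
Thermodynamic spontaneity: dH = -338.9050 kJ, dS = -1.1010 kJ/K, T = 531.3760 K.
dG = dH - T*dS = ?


T*dS = 531.3760 * -1.1010 = -585.0450 kJ
dG = -338.9050 + 585.0450 = 246.1400 kJ (non-spontaneous)

dG = 246.1400 kJ, non-spontaneous


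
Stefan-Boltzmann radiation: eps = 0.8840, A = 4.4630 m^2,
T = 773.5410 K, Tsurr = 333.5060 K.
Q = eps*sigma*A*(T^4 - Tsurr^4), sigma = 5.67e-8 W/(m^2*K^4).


T^4 = 3.5804e+11
Tsurr^4 = 1.2371e+10
Q = 0.8840 * 5.67e-8 * 4.4630 * 3.4567e+11 = 77325.7533 W

77325.7533 W


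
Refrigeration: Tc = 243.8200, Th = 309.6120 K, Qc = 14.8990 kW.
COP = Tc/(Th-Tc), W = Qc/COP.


COP = 243.8200 / 65.7920 = 3.7059
W = 14.8990 / 3.7059 = 4.0203 kW

COP = 3.7059, W = 4.0203 kW


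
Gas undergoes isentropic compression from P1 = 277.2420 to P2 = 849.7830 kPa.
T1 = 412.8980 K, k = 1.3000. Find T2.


(k-1)/k = 0.2308
(P2/P1)^exp = 1.2950
T2 = 412.8980 * 1.2950 = 534.6878 K

534.6878 K


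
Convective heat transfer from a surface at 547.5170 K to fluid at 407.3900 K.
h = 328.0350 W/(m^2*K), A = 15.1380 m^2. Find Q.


dT = 140.1270 K
Q = 328.0350 * 15.1380 * 140.1270 = 695841.7920 W

695841.7920 W


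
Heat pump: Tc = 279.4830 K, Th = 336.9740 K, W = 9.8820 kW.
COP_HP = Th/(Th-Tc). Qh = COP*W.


COP = 336.9740 / 57.4910 = 5.8613
Qh = 5.8613 * 9.8820 = 57.9217 kW

COP = 5.8613, Qh = 57.9217 kW


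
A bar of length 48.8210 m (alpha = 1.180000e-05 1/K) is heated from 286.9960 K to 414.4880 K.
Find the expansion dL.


dT = 127.4920 K
dL = 1.180000e-05 * 48.8210 * 127.4920 = 0.073447 m
L_final = 48.894447 m

dL = 0.073447 m


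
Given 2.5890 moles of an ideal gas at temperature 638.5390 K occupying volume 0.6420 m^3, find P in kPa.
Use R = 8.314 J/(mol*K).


P = nRT/V = 2.5890 * 8.314 * 638.5390 / 0.6420
= 13744.5175 / 0.6420 = 21408.9058 Pa = 21.4089 kPa

21.4089 kPa


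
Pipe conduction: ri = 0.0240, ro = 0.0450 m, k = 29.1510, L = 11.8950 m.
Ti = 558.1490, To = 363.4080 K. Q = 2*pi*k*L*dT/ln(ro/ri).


dT = 194.7410 K
ln(ro/ri) = 0.6286
Q = 2*pi*29.1510*11.8950*194.7410 / 0.6286 = 674954.9840 W

674954.9840 W


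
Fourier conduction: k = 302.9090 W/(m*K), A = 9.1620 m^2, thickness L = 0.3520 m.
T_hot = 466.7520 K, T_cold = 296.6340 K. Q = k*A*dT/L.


dT = 170.1180 K
Q = 302.9090 * 9.1620 * 170.1180 / 0.3520 = 1341251.0330 W

1341251.0330 W


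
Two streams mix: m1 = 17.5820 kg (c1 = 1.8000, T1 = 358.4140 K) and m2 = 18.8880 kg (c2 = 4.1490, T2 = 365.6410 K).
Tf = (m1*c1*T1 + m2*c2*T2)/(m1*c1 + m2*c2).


num = 39996.8796
den = 110.0139
Tf = 363.5620 K

363.5620 K


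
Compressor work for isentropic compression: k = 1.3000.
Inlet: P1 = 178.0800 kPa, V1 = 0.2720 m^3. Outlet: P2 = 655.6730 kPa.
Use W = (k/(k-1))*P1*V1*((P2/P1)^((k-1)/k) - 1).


(k-1)/k = 0.2308
(P2/P1)^exp = 1.3509
W = 4.3333 * 178.0800 * 0.2720 * (1.3509 - 1) = 73.6586 kJ

73.6586 kJ


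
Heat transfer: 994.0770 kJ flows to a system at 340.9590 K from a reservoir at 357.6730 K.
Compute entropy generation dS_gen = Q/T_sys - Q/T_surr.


dS_sys = 994.0770/340.9590 = 2.9155 kJ/K
dS_surr = -994.0770/357.6730 = -2.7793 kJ/K
dS_gen = 2.9155 - 2.7793 = 0.1362 kJ/K (irreversible)

dS_gen = 0.1362 kJ/K, irreversible


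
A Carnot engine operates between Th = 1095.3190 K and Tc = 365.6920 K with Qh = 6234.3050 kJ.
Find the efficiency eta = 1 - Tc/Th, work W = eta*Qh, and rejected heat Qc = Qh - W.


eta = 1 - 365.6920/1095.3190 = 0.6661
W = 0.6661 * 6234.3050 = 4152.8699 kJ
Qc = 6234.3050 - 4152.8699 = 2081.4351 kJ

eta = 66.6132%, W = 4152.8699 kJ, Qc = 2081.4351 kJ


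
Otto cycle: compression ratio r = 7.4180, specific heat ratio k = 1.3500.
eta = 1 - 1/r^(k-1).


r^(k-1) = 2.0165
eta = 1 - 1/2.0165 = 0.5041 = 50.4094%

50.4094%


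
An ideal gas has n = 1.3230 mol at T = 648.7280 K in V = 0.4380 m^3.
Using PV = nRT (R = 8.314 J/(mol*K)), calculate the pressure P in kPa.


P = nRT/V = 1.3230 * 8.314 * 648.7280 / 0.4380
= 7135.6330 / 0.4380 = 16291.3996 Pa = 16.2914 kPa

16.2914 kPa


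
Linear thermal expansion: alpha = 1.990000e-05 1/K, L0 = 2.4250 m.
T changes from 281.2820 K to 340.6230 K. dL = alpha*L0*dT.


dT = 59.3410 K
dL = 1.990000e-05 * 2.4250 * 59.3410 = 0.002864 m
L_final = 2.427864 m

dL = 0.002864 m


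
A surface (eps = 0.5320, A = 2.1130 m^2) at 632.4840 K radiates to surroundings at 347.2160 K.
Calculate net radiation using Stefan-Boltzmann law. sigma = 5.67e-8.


T^4 = 1.6003e+11
Tsurr^4 = 1.4534e+10
Q = 0.5320 * 5.67e-8 * 2.1130 * 1.4549e+11 = 9273.4282 W

9273.4282 W


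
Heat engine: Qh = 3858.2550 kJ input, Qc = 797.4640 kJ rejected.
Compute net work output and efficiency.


W = 3858.2550 - 797.4640 = 3060.7910 kJ
eta = 3060.7910 / 3858.2550 = 0.7933 = 79.3310%

W = 3060.7910 kJ, eta = 79.3310%


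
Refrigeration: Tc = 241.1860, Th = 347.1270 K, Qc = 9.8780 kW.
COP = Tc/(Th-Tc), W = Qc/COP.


COP = 241.1860 / 105.9410 = 2.2766
W = 9.8780 / 2.2766 = 4.3389 kW

COP = 2.2766, W = 4.3389 kW


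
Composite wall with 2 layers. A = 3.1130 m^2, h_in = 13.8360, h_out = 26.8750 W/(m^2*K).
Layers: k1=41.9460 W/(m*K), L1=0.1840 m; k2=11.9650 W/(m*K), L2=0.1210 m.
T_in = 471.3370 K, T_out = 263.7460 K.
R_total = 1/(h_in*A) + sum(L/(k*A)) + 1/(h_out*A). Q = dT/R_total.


R_conv_in = 1/(13.8360*3.1130) = 0.0232
R_1 = 0.1840/(41.9460*3.1130) = 0.0014
R_2 = 0.1210/(11.9650*3.1130) = 0.0032
R_conv_out = 1/(26.8750*3.1130) = 0.0120
R_total = 0.0398 K/W
Q = 207.5910 / 0.0398 = 5212.2133 W

R_total = 0.0398 K/W, Q = 5212.2133 W


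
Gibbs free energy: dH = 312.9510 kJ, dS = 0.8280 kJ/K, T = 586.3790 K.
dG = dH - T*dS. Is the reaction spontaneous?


T*dS = 586.3790 * 0.8280 = 485.5218 kJ
dG = 312.9510 - 485.5218 = -172.5708 kJ (spontaneous)

dG = -172.5708 kJ, spontaneous


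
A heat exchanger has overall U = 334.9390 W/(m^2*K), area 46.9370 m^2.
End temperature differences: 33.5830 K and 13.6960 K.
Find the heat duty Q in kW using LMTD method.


LMTD = 22.1726 K
Q = 334.9390 * 46.9370 * 22.1726 = 348576.7920 W = 348.5768 kW

348.5768 kW


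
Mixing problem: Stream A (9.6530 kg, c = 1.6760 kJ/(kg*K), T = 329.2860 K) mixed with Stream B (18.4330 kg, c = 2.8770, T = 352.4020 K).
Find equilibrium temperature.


num = 24015.8214
den = 69.2102
Tf = 346.9985 K

346.9985 K


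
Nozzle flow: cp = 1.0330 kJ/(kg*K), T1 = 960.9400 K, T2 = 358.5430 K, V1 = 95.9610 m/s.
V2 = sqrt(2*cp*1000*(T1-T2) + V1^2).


dT = 602.3970 K
2*cp*1000*dT = 1244552.2020
V1^2 = 9208.5135
V2 = sqrt(1253760.7155) = 1119.7146 m/s

1119.7146 m/s


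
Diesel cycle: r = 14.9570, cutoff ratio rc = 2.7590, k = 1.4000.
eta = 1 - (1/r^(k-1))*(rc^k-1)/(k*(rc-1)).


r^(k-1) = 2.9508
rc^k = 4.1405
eta = 0.5678 = 56.7818%

56.7818%


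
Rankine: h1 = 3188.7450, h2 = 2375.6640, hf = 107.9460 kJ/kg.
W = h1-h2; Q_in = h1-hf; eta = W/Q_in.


W = 813.0810 kJ/kg
Q_in = 3080.7990 kJ/kg
eta = 0.2639 = 26.3919%

eta = 26.3919%


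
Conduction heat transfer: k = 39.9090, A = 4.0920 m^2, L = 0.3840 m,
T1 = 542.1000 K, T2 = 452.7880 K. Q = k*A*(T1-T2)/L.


dT = 89.3120 K
Q = 39.9090 * 4.0920 * 89.3120 / 0.3840 = 37982.6325 W

37982.6325 W


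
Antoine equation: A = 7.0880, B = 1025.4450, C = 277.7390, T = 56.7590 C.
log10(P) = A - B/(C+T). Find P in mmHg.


C+T = 334.4980
B/(C+T) = 3.0656
log10(P) = 7.0880 - 3.0656 = 4.0224
P = 10^4.0224 = 10528.7373 mmHg

10528.7373 mmHg


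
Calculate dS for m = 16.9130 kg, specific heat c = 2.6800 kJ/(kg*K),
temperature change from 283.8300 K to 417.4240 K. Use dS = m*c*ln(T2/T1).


T2/T1 = 1.4707
ln(T2/T1) = 0.3857
dS = 16.9130 * 2.6800 * 0.3857 = 17.4838 kJ/K

17.4838 kJ/K


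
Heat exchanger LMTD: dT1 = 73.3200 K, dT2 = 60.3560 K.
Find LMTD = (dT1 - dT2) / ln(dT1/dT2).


dT1/dT2 = 1.2148
ln(dT1/dT2) = 0.1946
LMTD = 12.9640 / 0.1946 = 66.6279 K

66.6279 K


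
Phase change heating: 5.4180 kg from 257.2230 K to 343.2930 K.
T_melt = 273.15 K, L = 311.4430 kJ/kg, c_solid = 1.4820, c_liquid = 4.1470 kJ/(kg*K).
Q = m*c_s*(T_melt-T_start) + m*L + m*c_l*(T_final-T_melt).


Q1 (sensible, solid) = 5.4180 * 1.4820 * 15.9270 = 127.8855 kJ
Q2 (latent) = 5.4180 * 311.4430 = 1687.3982 kJ
Q3 (sensible, liquid) = 5.4180 * 4.1470 * 70.1430 = 1576.0042 kJ
Q_total = 3391.2878 kJ

3391.2878 kJ


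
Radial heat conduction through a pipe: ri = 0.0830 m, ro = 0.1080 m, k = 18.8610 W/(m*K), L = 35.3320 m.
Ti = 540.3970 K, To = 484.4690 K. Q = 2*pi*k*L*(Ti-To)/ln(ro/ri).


dT = 55.9280 K
ln(ro/ri) = 0.2633
Q = 2*pi*18.8610*35.3320*55.9280 / 0.2633 = 889419.6257 W

889419.6257 W


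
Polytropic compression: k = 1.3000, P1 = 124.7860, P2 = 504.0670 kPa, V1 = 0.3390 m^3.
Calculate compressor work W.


(k-1)/k = 0.2308
(P2/P1)^exp = 1.3801
W = 4.3333 * 124.7860 * 0.3390 * (1.3801 - 1) = 69.6822 kJ

69.6822 kJ


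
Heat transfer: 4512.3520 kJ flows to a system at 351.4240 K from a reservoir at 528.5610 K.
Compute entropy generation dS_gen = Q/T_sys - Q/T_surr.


dS_sys = 4512.3520/351.4240 = 12.8402 kJ/K
dS_surr = -4512.3520/528.5610 = -8.5371 kJ/K
dS_gen = 12.8402 - 8.5371 = 4.3031 kJ/K (irreversible)

dS_gen = 4.3031 kJ/K, irreversible


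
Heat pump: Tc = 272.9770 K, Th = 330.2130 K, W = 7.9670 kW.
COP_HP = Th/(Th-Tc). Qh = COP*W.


COP = 330.2130 / 57.2360 = 5.7693
Qh = 5.7693 * 7.9670 = 45.9642 kW

COP = 5.7693, Qh = 45.9642 kW


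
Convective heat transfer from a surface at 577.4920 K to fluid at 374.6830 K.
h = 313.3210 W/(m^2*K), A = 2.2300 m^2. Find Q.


dT = 202.8090 K
Q = 313.3210 * 2.2300 * 202.8090 = 141703.8307 W

141703.8307 W


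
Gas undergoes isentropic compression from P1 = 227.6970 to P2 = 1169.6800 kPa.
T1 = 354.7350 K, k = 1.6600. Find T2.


(k-1)/k = 0.3976
(P2/P1)^exp = 1.9168
T2 = 354.7350 * 1.9168 = 679.9475 K

679.9475 K


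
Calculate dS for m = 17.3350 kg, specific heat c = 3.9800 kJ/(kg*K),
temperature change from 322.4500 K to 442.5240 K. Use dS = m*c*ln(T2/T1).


T2/T1 = 1.3724
ln(T2/T1) = 0.3165
dS = 17.3350 * 3.9800 * 0.3165 = 21.8396 kJ/K

21.8396 kJ/K


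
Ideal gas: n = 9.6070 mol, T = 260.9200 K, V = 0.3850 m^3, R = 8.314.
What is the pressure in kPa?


P = nRT/V = 9.6070 * 8.314 * 260.9200 / 0.3850
= 20840.3583 / 0.3850 = 54130.8007 Pa = 54.1308 kPa

54.1308 kPa


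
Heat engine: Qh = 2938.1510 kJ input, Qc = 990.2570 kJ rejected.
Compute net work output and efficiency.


W = 2938.1510 - 990.2570 = 1947.8940 kJ
eta = 1947.8940 / 2938.1510 = 0.6630 = 66.2966%

W = 1947.8940 kJ, eta = 66.2966%


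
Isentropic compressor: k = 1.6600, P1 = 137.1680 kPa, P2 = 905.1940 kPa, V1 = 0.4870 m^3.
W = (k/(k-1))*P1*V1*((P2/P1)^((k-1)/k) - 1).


(k-1)/k = 0.3976
(P2/P1)^exp = 2.1175
W = 2.5152 * 137.1680 * 0.4870 * (2.1175 - 1) = 187.7538 kJ

187.7538 kJ
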